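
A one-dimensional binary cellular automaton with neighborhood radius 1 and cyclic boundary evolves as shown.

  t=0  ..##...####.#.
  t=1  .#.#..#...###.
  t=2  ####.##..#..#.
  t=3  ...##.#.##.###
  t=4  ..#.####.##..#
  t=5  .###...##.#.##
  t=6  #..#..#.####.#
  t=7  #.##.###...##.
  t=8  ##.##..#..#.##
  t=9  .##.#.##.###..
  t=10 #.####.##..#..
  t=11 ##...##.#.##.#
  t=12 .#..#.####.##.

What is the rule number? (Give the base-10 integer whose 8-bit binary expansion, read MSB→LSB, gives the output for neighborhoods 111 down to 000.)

  ###|.  b7=0 t=0,i=8
  ##.|#  b6=1 t=0,i=3
  #.#|#  b5=1 t=0,i=11
  #..|.  b4=0 t=0,i=4
  .##|.  b3=0 t=0,i=2
  .#.|#  b2=1 t=0,i=12
  ..#|#  b1=1 t=0,i=1
  ...|.  b0=0 t=0,i=0
  bits 01100110 = 102

102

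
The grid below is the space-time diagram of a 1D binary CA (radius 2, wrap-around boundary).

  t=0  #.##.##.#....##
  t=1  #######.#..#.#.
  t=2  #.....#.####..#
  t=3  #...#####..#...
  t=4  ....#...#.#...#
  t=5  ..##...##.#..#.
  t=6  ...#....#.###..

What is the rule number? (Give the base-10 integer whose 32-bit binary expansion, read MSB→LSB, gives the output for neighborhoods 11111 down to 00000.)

953432742

  nb #####: next=.  (t=1,i=2, bit31=0)
  nb ####.: next=.  (t=1,i=5, bit30=0)
  nb ###.#: next=#  (t=0,i=0, bit29=1)
  nb ###..: next=#  (t=2,i=11, bit28=1)
  nb ##.##: next=#  (t=0,i=1, bit27=1)
  nb ##.#.: next=.  (t=0,i=7, bit26=0)
  nb ##..#: next=.  (t=2,i=12, bit25=0)
  nb ##...: next=.  (t=2,i=1, bit24=0)
  nb #.###: next=#  (t=1,i=0, bit23=1)
  nb #.##.: next=#  (t=0,i=2, bit22=1)
  nb #.#.#: next=.  (t=1,i=13, bit21=0)
  nb #.#..: next=#  (t=0,i=8, bit20=1)
  nb #..##: next=.  (t=2,i=13, bit19=0)
  nb #..#.: next=#  (t=1,i=10, bit18=1)
  nb #...#: next=.  (t=3,i=2, bit17=0)
  nb #....: next=.  (t=0,i=10, bit16=0)
  nb .####: next=.  (t=1,i=1, bit15=0)
  nb .###.: next=.  (t=0,i=14, bit14=0)
  nb .##.#: next=#  (t=0,i=3, bit13=1)
  nb .##..: next=#  (t=2,i=0, bit12=1)
  nb .#.##: next=#  (t=1,i=14, bit11=1)
  nb .#.#.: next=.  (t=1,i=12, bit10=0)
  nb .#..#: next=#  (t=1,i=9, bit9=1)
  nb .#...: next=.  (t=0,i=9, bit8=0)
  nb ..###: next=#  (t=0,i=13, bit7=1)
  nb ..##.: next=.  (t=2,i=14, bit6=0)
  nb ..#.#: next=#  (t=1,i=11, bit5=1)
  nb ..#..: next=.  (t=3,i=0, bit4=0)
  nb ...##: next=.  (t=0,i=12, bit3=0)
  nb ...#.: next=#  (t=2,i=5, bit2=1)
  nb ....#: next=#  (t=0,i=11, bit1=1)
  nb .....: next=.  (t=2,i=3, bit0=0)
  bits 00111000110101000011101010100110 = 953432742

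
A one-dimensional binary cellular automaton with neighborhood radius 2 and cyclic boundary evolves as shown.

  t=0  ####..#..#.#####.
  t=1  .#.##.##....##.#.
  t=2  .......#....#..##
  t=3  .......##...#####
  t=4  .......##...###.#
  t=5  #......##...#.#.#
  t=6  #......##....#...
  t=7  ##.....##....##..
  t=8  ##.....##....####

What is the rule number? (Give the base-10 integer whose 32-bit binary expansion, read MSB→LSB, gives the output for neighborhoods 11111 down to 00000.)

  ##### -> #   bit 31 = 1  t=0,i=13
  ####. -> .   bit 30 = 0  t=0,i=2
  ###.# -> #   bit 29 = 1  t=0,i=15
  ###.. -> #   bit 28 = 1  t=0,i=3
  ##.## -> .   bit 27 = 0  t=0,i=16
  ##.#. -> .   bit 26 = 0  t=1,i=14
  ##..# -> #   bit 25 = 1  t=0,i=4
  ##... -> .   bit 24 = 0  t=1,i=8
  #.### -> .   bit 23 = 0  t=0,i=0
  #.##. -> .   bit 22 = 0  t=1,i=3
  #.#.# -> .   bit 21 = 0  t=5,i=14
  #.#.. -> #   bit 20 = 1  t=1,i=15
  #..## -> #   bit 19 = 1  t=2,i=14
  #..#. -> .   bit 18 = 0  t=0,i=5
  #...# -> .   bit 17 = 0  t=3,i=10
  #.... -> .   bit 16 = 0  t=1,i=9
  .#### -> #   bit 15 = 1  t=0,i=1
  .###. -> .   bit 14 = 0  t=4,i=13
  .##.# -> .   bit 13 = 0  t=1,i=4
  .##.. -> #   bit 12 = 1  t=1,i=7
  .#.## -> .   bit 11 = 0  t=0,i=10
  .#.#. -> #   bit 10 = 1  t=5,i=13
  .#..# -> #   bit 9 = 1  t=0,i=7
  .#... -> #   bit 8 = 1  t=2,i=8
  ..### -> #   bit 7 = 1  t=3,i=12
  ..##. -> #   bit 6 = 1  t=1,i=12
  ..#.# -> .   bit 5 = 0  t=0,i=9
  ..#.. -> #   bit 4 = 1  t=0,i=6
  ...## -> .   bit 3 = 0  t=1,i=11
  ...#. -> .   bit 2 = 0  t=2,i=6
  ....# -> .   bit 1 = 0  t=1,i=10
  ..... -> .   bit 0 = 0  t=2,i=2
  bits 10110010000110001001011111010000 = 2987956176

2987956176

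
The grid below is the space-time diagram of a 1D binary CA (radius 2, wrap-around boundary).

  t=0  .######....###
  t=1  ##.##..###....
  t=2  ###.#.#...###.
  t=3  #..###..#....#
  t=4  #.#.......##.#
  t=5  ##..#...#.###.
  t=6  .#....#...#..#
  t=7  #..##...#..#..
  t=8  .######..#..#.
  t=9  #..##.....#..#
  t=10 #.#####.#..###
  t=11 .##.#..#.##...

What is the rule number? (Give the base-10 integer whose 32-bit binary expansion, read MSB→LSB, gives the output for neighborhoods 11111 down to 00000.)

  nb #####: next=#  (t=0,i=3, bit31=1)
  nb ####.: next=.  (t=0,i=5, bit30=0)
  nb ###.#: next=.  (t=0,i=13, bit29=0)
  nb ###..: next=.  (t=0,i=6, bit28=0)
  nb ##.##: next=#  (t=0,i=0, bit27=1)
  nb ##.#.: next=#  (t=2,i=3, bit26=1)
  nb ##..#: next=.  (t=1,i=5, bit25=0)
  nb ##...: next=#  (t=0,i=7, bit24=1)
  nb #.###: next=#  (t=0,i=1, bit23=1)
  nb #.##.: next=.  (t=1,i=3, bit22=0)
  nb #.#.#: next=#  (t=2,i=4, bit21=1)
  nb #.#..: next=.  (t=2,i=6, bit20=0)
  nb #..##: next=#  (t=1,i=6, bit19=1)
  nb #..#.: next=.  (t=3,i=7, bit18=0)
  nb #...#: next=#  (t=2,i=8, bit17=1)
  nb #....: next=#  (t=0,i=8, bit16=1)
  nb .####: next=.  (t=0,i=2, bit15=0)
  nb .###.: next=.  (t=0,i=12, bit14=0)
  nb .##.#: next=#  (t=1,i=1, bit13=1)
  nb .##..: next=#  (t=1,i=4, bit12=1)
  nb .#.##: next=.  (t=5,i=9, bit11=0)
  nb .#.#.: next=#  (t=2,i=5, bit10=1)
  nb .#..#: next=#  (t=6,i=11, bit9=1)
  nb .#...: next=.  (t=2,i=7, bit8=0)
  nb ..###: next=.  (t=0,i=11, bit7=0)
  nb ..##.: next=#  (t=1,i=0, bit6=1)
  nb ..#.#: next=.  (t=5,i=8, bit5=0)
  nb ..#..: next=.  (t=3,i=8, bit4=0)
  nb ...##: next=.  (t=0,i=10, bit3=0)
  nb ...#.: next=.  (t=5,i=7, bit2=0)
  nb ....#: next=#  (t=0,i=9, bit1=1)
  nb .....: next=.  (t=4,i=5, bit0=0)
  bits 10001101101010110011011001000010 = 2376808002

2376808002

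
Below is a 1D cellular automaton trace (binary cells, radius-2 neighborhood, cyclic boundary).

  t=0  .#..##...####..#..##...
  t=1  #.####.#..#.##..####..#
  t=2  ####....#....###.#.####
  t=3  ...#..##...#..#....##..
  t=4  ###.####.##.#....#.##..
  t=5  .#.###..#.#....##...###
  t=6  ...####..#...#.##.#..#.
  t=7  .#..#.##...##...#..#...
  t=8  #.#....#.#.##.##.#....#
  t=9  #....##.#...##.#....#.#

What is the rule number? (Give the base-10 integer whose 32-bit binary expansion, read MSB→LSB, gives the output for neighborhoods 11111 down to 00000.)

  #####|.  b31=0 t=2,i=0
  ####.|.  b30=0 t=0,i=11
  ###.#|.  b29=0 t=1,i=5
  ###..|#  b28=1 t=0,i=12
  ##.##|#  b27=1 t=1,i=1
  ##.#.|.  b26=0 t=1,i=6
  ##..#|#  b25=1 t=0,i=13
  ##...|.  b24=0 t=0,i=6
  #.###|#  b23=1 t=1,i=2
  #.##.|.  b22=0 t=1,i=12
  #.#.#|.  b21=0 t=2,i=17
  #.#..|.  b20=0 t=1,i=7
  #..##|#  b19=1 t=0,i=3
  #..#.|.  b18=0 t=0,i=14
  #...#|#  b17=1 t=0,i=7
  #....|.  b16=0 t=0,i=21
  .####|#  b15=1 t=0,i=10
  .###.|#  b14=1 t=2,i=14
  .##.#|#  b13=1 t=1,i=0
  .##..|#  b12=1 t=0,i=5
  .#.##|.  b11=0 t=1,i=11
  .#.#.|#  b10=1 t=5,i=9
  .#..#|#  b9=1 t=0,i=2
  .#...|.  b8=0 t=2,i=9
  ..###|.  b7=0 t=0,i=9
  ..##.|#  b6=1 t=0,i=4
  ..#.#|.  b5=0 t=1,i=10
  ..#..|.  b4=0 t=0,i=1
  ...##|.  b3=0 t=0,i=8
  ...#.|#  b2=1 t=0,i=0
  ....#|#  b1=1 t=0,i=22
  .....|#  b0=1 t=3,i=0
  bits 00011010100010101111011001000111 = 445314631

445314631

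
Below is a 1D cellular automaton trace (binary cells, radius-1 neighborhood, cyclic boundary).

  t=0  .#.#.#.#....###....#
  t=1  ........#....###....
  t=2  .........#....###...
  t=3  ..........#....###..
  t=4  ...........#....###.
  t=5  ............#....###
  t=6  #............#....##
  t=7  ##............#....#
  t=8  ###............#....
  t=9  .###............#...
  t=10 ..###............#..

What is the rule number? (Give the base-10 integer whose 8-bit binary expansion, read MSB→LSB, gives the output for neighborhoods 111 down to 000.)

  ###|#  b7=1 t=0,i=13
  ##.|#  b6=1 t=0,i=14
  #.#|.  b5=0 t=0,i=0
  #..|#  b4=1 t=0,i=8
  .##|.  b3=0 t=0,i=12
  .#.|.  b2=0 t=0,i=1
  ..#|.  b1=0 t=0,i=11
  ...|.  b0=0 t=0,i=9
  bits 11010000 = 208

208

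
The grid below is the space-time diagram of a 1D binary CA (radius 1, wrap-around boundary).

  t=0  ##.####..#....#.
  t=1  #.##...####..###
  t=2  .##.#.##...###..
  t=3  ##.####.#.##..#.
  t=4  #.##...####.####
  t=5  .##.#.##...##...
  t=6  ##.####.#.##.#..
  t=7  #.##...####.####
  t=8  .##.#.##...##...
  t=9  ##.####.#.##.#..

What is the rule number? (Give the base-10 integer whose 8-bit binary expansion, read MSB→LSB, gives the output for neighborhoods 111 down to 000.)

62

  ###|.  b7=0 t=0,i=4
  ##.|.  b6=0 t=0,i=1
  #.#|#  b5=1 t=0,i=2
  #..|#  b4=1 t=0,i=7
  .##|#  b3=1 t=0,i=0
  .#.|#  b2=1 t=0,i=9
  ..#|#  b1=1 t=0,i=8
  ...|.  b0=0 t=0,i=11
  bits 00111110 = 62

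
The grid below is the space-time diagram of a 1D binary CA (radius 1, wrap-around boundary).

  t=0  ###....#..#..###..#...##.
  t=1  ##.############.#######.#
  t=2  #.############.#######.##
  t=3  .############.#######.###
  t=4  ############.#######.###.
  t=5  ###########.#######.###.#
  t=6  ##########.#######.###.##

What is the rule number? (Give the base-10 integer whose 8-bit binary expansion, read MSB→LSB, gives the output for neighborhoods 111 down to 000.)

191

  nb ###: next=#  (t=0,i=1, bit7=1)
  nb ##.: next=.  (t=0,i=2, bit6=0)
  nb #.#: next=#  (t=0,i=24, bit5=1)
  nb #..: next=#  (t=0,i=3, bit4=1)
  nb .##: next=#  (t=0,i=0, bit3=1)
  nb .#.: next=#  (t=0,i=7, bit2=1)
  nb ..#: next=#  (t=0,i=6, bit1=1)
  nb ...: next=#  (t=0,i=4, bit0=1)
  bits 10111111 = 191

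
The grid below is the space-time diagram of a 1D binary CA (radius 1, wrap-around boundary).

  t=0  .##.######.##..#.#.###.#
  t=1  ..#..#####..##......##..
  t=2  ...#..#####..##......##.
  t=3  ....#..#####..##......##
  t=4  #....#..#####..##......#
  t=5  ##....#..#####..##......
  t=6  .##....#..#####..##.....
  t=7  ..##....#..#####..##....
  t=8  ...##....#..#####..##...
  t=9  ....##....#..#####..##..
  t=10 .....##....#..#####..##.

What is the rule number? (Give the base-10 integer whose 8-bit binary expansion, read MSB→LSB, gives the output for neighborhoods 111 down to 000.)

  ### -> #   bit 7 = 1  t=0,i=5
  ##. -> #   bit 6 = 1  t=0,i=2
  #.# -> .   bit 5 = 0  t=0,i=0
  #.. -> #   bit 4 = 1  t=0,i=13
  .## -> .   bit 3 = 0  t=0,i=1
  .#. -> .   bit 2 = 0  t=0,i=15
  ..# -> .   bit 1 = 0  t=0,i=14
  ... -> .   bit 0 = 0  t=1,i=0
  bits 11010000 = 208

208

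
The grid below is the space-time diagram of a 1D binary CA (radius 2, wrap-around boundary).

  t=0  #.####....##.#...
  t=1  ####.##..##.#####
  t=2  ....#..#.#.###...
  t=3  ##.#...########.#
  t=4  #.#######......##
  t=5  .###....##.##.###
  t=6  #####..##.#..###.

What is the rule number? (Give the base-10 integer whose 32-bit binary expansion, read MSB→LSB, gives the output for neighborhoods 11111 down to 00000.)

531811821

  ##### -> .   bit 31 = 0  t=1,i=0
  ####. -> .   bit 30 = 0  t=0,i=4
  ###.# -> .   bit 29 = 0  t=1,i=3
  ###.. -> #   bit 28 = 1  t=0,i=5
  ##.## -> #   bit 27 = 1  t=1,i=4
  ##.#. -> #   bit 26 = 1  t=0,i=12
  ##..# -> #   bit 25 = 1  t=1,i=7
  ##... -> #   bit 24 = 1  t=0,i=6
  #.### -> #   bit 23 = 1  t=0,i=2
  #.##. -> .   bit 22 = 0  t=1,i=5
  #.#.# -> #   bit 21 = 1  t=2,i=9
  #.#.. -> #   bit 20 = 1  t=0,i=13
  #..## -> .   bit 19 = 0  t=1,i=8
  #..#. -> .   bit 18 = 0  t=2,i=6
  #...# -> #   bit 17 = 1  t=0,i=15
  #.... -> .   bit 16 = 0  t=0,i=7
  .#### -> #   bit 15 = 1  t=0,i=3
  .###. -> #   bit 14 = 1  t=2,i=12
  .##.# -> .   bit 13 = 0  t=0,i=11
  .##.. -> .   bit 12 = 0  t=1,i=6
  .#.## -> #   bit 11 = 1  t=0,i=1
  .#.#. -> #   bit 10 = 1  t=2,i=8
  .#..# -> .   bit 9 = 0  t=2,i=5
  .#... -> #   bit 8 = 1  t=0,i=14
  ..### -> #   bit 7 = 1  t=3,i=7
  ..##. -> #   bit 6 = 1  t=0,i=10
  ..#.# -> #   bit 5 = 1  t=0,i=0
  ..#.. -> .   bit 4 = 0  t=2,i=4
  ...## -> #   bit 3 = 1  t=0,i=9
  ...#. -> #   bit 2 = 1  t=0,i=16
  ....# -> .   bit 1 = 0  t=0,i=8
  ..... -> #   bit 0 = 1  t=2,i=0
  bits 00011111101100101100110111101101 = 531811821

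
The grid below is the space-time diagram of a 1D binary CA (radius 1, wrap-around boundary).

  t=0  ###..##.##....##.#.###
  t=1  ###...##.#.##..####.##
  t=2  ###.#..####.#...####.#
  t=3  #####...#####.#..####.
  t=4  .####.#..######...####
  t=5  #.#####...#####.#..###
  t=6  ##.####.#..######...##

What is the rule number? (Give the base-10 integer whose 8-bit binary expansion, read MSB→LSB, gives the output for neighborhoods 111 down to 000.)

229

  ###|#  b7=1 t=0,i=0
  ##.|#  b6=1 t=0,i=2
  #.#|#  b5=1 t=0,i=7
  #..|.  b4=0 t=0,i=3
  .##|.  b3=0 t=0,i=5
  .#.|#  b2=1 t=0,i=17
  ..#|.  b1=0 t=0,i=4
  ...|#  b0=1 t=0,i=11
  bits 11100101 = 229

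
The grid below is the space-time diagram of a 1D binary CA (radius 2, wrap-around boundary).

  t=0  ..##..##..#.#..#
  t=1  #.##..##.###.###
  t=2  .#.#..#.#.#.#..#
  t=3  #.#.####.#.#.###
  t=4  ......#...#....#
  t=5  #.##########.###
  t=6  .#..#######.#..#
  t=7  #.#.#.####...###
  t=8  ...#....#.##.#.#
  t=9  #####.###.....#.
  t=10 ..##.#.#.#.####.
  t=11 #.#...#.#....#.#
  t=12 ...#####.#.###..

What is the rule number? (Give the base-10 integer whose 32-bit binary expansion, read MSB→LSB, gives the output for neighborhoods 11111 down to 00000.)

3372636151

  ##### -> #   bit 31 = 1  t=5,i=4
  ####. -> #   bit 30 = 1  t=1,i=15
  ###.# -> .   bit 29 = 0  t=1,i=0
  ###.. -> .   bit 28 = 0  t=7,i=9
  ##.## -> #   bit 27 = 1  t=1,i=1
  ##.#. -> .   bit 26 = 0  t=3,i=1
  ##..# -> .   bit 25 = 0  t=0,i=4
  ##... -> #   bit 24 = 1  t=7,i=10
  #.### -> .   bit 23 = 0  t=1,i=9
  #.##. -> .   bit 22 = 0  t=1,i=2
  #.#.# -> .   bit 21 = 0  t=2,i=1
  #.#.. -> .   bit 20 = 0  t=0,i=12
  #..## -> .   bit 19 = 0  t=0,i=1
  #..#. -> #   bit 18 = 1  t=0,i=9
  #...# -> #   bit 17 = 1  t=4,i=8
  #.... -> .   bit 16 = 0  t=4,i=1
  .#### -> .   bit 15 = 0  t=1,i=14
  .###. -> #   bit 14 = 1  t=1,i=10
  .##.# -> .   bit 13 = 0  t=1,i=7
  .##.. -> #   bit 12 = 1  t=0,i=3
  .#.## -> .   bit 11 = 0  t=3,i=3
  .#.#. -> #   bit 10 = 1  t=0,i=11
  .#..# -> #   bit 9 = 1  t=0,i=0
  .#... -> #   bit 8 = 1  t=4,i=0
  ..### -> #   bit 7 = 1  t=6,i=4
  ..##. -> #   bit 6 = 1  t=0,i=2
  ..#.# -> #   bit 5 = 1  t=0,i=10
  ..#.. -> #   bit 4 = 1  t=0,i=15
  ...## -> .   bit 3 = 0  t=7,i=12
  ...#. -> #   bit 2 = 1  t=4,i=5
  ....# -> #   bit 1 = 1  t=4,i=4
  ..... -> #   bit 0 = 1  t=4,i=2
  bits 11001001000001100101011111110111 = 3372636151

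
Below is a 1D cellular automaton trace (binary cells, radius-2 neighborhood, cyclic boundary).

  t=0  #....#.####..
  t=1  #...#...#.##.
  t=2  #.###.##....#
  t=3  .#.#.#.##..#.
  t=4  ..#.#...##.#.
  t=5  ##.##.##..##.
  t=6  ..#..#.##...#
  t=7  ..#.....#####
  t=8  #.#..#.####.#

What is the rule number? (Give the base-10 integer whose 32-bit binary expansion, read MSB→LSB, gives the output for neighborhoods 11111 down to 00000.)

  ##### -> #   bit 31 = 1  t=7,i=10
  ####. -> .   bit 30 = 0  t=0,i=9
  ###.# -> .   bit 29 = 0  t=2,i=4
  ###.. -> #   bit 28 = 1  t=0,i=10
  ##.## -> #   bit 27 = 1  t=2,i=1
  ##.#. -> #   bit 26 = 1  t=1,i=12
  ##..# -> #   bit 25 = 1  t=0,i=11
  ##... -> #   bit 24 = 1  t=2,i=8
  #.### -> .   bit 23 = 0  t=0,i=7
  #.##. -> .   bit 22 = 0  t=1,i=10
  #.#.# -> .   bit 21 = 0  t=3,i=3
  #.#.. -> #   bit 20 = 1  t=1,i=0
  #..## -> .   bit 19 = 0  t=5,i=9
  #..#. -> .   bit 18 = 0  t=0,i=12
  #...# -> #   bit 17 = 1  t=1,i=2
  #.... -> .   bit 16 = 0  t=0,i=2
  .#### -> #   bit 15 = 1  t=0,i=8
  .###. -> #   bit 14 = 1  t=2,i=3
  .##.# -> .   bit 13 = 0  t=1,i=11
  .##.. -> #   bit 12 = 1  t=2,i=7
  .#.## -> .   bit 11 = 0  t=0,i=6
  .#.#. -> #   bit 10 = 1  t=3,i=2
  .#..# -> .   bit 9 = 0  t=3,i=12
  .#... -> .   bit 8 = 0  t=0,i=1
  ..### -> #   bit 7 = 1  t=7,i=8
  ..##. -> .   bit 6 = 0  t=2,i=12
  ..#.# -> .   bit 5 = 0  t=0,i=5
  ..#.. -> #   bit 4 = 1  t=0,i=0
  ...## -> #   bit 3 = 1  t=2,i=11
  ...#. -> #   bit 2 = 1  t=0,i=4
  ....# -> .   bit 1 = 0  t=0,i=3
  ..... -> #   bit 0 = 1  t=7,i=5
  bits 10011111000100101101010010011101 = 2668811421

2668811421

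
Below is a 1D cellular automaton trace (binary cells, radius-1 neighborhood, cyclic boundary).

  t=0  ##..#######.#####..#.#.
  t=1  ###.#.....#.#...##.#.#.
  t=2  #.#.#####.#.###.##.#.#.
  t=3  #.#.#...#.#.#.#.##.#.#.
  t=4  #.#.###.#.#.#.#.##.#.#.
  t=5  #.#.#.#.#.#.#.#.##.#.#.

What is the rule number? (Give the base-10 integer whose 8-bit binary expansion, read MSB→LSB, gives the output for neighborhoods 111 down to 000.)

  nb ###: next=.  (t=0,i=5, bit7=0)
  nb ##.: next=#  (t=0,i=1, bit6=1)
  nb #.#: next=.  (t=0,i=11, bit5=0)
  nb #..: next=#  (t=0,i=2, bit4=1)
  nb .##: next=#  (t=0,i=0, bit3=1)
  nb .#.: next=#  (t=0,i=19, bit2=1)
  nb ..#: next=.  (t=0,i=3, bit1=0)
  nb ...: next=#  (t=1,i=6, bit0=1)
  bits 01011101 = 93

93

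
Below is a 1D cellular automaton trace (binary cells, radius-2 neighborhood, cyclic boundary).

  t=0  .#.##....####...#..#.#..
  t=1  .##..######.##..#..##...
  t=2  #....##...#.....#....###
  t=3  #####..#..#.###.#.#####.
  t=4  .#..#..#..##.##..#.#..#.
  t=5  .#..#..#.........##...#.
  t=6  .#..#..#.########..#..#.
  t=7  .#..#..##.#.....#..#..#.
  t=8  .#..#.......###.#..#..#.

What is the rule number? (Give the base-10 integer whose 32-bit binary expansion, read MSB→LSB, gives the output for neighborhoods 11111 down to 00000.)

  nb #####: next=.  (t=1,i=7, bit31=0)
  nb ####.: next=.  (t=0,i=11, bit30=0)
  nb ###.#: next=#  (t=1,i=10, bit29=1)
  nb ###..: next=#  (t=0,i=12, bit28=1)
  nb ##.##: next=.  (t=1,i=11, bit27=0)
  nb ##.#.: next=.  (t=3,i=15, bit26=0)
  nb ##..#: next=.  (t=1,i=3, bit25=0)
  nb ##...: next=#  (t=0,i=5, bit24=1)
  nb #.###: next=.  (t=3,i=0, bit23=0)
  nb #.##.: next=.  (t=0,i=3, bit22=0)
  nb #.#.#: next=.  (t=3,i=16, bit21=0)
  nb #.#..: next=.  (t=0,i=21, bit20=0)
  nb #..##: next=.  (t=1,i=4, bit19=0)
  nb #..#.: next=.  (t=0,i=18, bit18=0)
  nb #...#: next=.  (t=0,i=14, bit17=0)
  nb #....: next=#  (t=0,i=6, bit16=1)
  nb .####: next=#  (t=0,i=10, bit15=1)
  nb .###.: next=#  (t=3,i=13, bit14=1)
  nb .##.#: next=.  (t=4,i=11, bit13=0)
  nb .##..: next=.  (t=0,i=4, bit12=0)
  nb .#.##: next=#  (t=0,i=2, bit11=1)
  nb .#.#.: next=#  (t=0,i=20, bit10=1)
  nb .#..#: next=.  (t=0,i=17, bit9=0)
  nb .#...: next=.  (t=0,i=22, bit8=0)
  nb ..###: next=#  (t=0,i=9, bit7=1)
  nb ..##.: next=.  (t=1,i=1, bit6=0)
  nb ..#.#: next=#  (t=0,i=1, bit5=1)
  nb ..#..: next=#  (t=0,i=16, bit4=1)
  nb ...##: next=#  (t=0,i=8, bit3=1)
  nb ...#.: next=.  (t=0,i=0, bit2=0)
  nb ....#: next=#  (t=0,i=7, bit1=1)
  nb .....: next=#  (t=2,i=13, bit0=1)
  bits 00110001000000011100110010111011 = 822201531

822201531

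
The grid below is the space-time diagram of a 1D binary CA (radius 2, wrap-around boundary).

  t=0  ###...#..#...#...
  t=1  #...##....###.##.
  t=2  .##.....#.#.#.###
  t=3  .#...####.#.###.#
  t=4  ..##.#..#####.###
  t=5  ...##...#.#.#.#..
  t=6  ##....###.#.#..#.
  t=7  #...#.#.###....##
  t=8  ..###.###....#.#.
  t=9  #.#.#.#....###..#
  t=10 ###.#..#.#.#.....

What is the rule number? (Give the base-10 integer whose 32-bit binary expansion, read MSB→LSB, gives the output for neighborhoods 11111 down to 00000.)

  [31] ##### => #  t=4,i=10
  [30] ####. => .  t=3,i=7
  [29] ###.# => #  t=1,i=12
  [28] ###.. => .  t=0,i=2
  [27] ##.## => .  t=1,i=13
  [26] ##.#. => #  t=1,i=16
  [25] ##..# => .  t=4,i=0
  [24] ##... => .  t=0,i=3
  [23] #.### => #  t=2,i=14
  [22] #.##. => #  t=1,i=14
  [21] #.#.# => #  t=2,i=10
  [20] #.#.. => .  t=1,i=0
  [19] #..## => .  t=4,i=1
  [18] #..#. => .  t=0,i=8
  [17] #...# => #  t=0,i=4
  [16] #.... => .  t=1,i=7
  [15] .#### => .  t=3,i=6
  [14] .###. => .  t=0,i=1
  [13] .##.# => #  t=1,i=15
  [12] .##.. => .  t=1,i=5
  [11] .#.## => #  t=2,i=13
  [10] .#.#. => .  t=2,i=9
  [9] .#..# => .  t=0,i=7
  [8] .#... => #  t=0,i=10
  [7] ..### => #  t=0,i=0
  [6] ..##. => .  t=1,i=4
  [5] ..#.# => #  t=2,i=8
  [4] ..#.. => .  t=0,i=6
  [3] ...## => .  t=0,i=16
  [2] ...#. => #  t=0,i=5
  [1] ....# => #  t=1,i=8
  [0] ..... => #  t=2,i=5
  bits 10100100111000100010100110100111 = 2766285223

2766285223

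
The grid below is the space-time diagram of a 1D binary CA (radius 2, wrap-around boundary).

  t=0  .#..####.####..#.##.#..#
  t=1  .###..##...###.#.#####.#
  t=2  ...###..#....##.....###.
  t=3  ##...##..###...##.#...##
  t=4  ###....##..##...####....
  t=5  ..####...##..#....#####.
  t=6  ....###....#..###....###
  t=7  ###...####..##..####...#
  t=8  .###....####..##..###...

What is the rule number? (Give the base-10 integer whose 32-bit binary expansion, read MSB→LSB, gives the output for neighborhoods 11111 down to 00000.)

  [31] ##### => .  t=1,i=19
  [30] ####. => #  t=0,i=6
  [29] ###.# => #  t=0,i=7
  [28] ###.. => #  t=0,i=12
  [27] ##.## => .  t=0,i=8
  [26] ##.#. => #  t=0,i=19
  [25] ##..# => #  t=0,i=13
  [24] ##... => #  t=1,i=8
  [23] #.### => .  t=0,i=9
  [22] #.##. => #  t=0,i=17
  [21] #.#.# => .  t=1,i=15
  [20] #.#.. => #  t=0,i=1
  [19] #..## => #  t=0,i=3
  [18] #..#. => .  t=0,i=14
  [17] #...# => .  t=1,i=9
  [16] #.... => #  t=2,i=0
  [15] .#### => .  t=0,i=5
  [14] .###. => .  t=1,i=2
  [13] .##.# => #  t=0,i=18
  [12] .##.. => .  t=1,i=7
  [11] .#.## => .  t=0,i=16
  [10] .#.#. => .  t=0,i=0
  [9] .#..# => #  t=0,i=2
  [8] .#... => #  t=2,i=9
  [7] ..### => .  t=0,i=4
  [6] ..##. => .  t=1,i=6
  [5] ..#.# => #  t=0,i=15
  [4] ..#.. => .  t=2,i=8
  [3] ...## => .  t=1,i=10
  [2] ...#. => .  t=6,i=10
  [1] ....# => #  t=2,i=1
  [0] ..... => .  t=2,i=17
  bits 01110111010110010010001100100010 = 2002330402

2002330402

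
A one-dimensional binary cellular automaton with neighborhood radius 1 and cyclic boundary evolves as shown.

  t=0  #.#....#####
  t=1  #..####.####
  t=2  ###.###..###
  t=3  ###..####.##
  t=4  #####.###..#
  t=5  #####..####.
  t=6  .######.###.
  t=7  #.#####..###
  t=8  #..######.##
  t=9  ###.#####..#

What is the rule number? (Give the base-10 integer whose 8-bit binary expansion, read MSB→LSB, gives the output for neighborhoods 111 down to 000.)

  ### -> #   bit 7 = 1  t=0,i=8
  ##. -> #   bit 6 = 1  t=0,i=0
  #.# -> .   bit 5 = 0  t=0,i=1
  #.. -> #   bit 4 = 1  t=0,i=3
  .## -> .   bit 3 = 0  t=0,i=7
  .#. -> .   bit 2 = 0  t=0,i=2
  ..# -> #   bit 1 = 1  t=0,i=6
  ... -> #   bit 0 = 1  t=0,i=4
  bits 11010011 = 211

211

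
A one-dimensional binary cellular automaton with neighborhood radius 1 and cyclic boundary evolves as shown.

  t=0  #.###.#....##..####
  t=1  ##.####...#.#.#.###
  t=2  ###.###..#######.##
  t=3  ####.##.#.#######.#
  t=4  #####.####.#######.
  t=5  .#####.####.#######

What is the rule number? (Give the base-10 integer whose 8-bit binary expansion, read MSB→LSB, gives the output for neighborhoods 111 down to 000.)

  [7] ### => #  t=0,i=3
  [6] ##. => #  t=0,i=0
  [5] #.# => #  t=0,i=1
  [4] #.. => .  t=0,i=7
  [3] .## => .  t=0,i=2
  [2] .#. => #  t=0,i=6
  [1] ..# => #  t=0,i=10
  [0] ... => .  t=0,i=8
  bits 11100110 = 230

230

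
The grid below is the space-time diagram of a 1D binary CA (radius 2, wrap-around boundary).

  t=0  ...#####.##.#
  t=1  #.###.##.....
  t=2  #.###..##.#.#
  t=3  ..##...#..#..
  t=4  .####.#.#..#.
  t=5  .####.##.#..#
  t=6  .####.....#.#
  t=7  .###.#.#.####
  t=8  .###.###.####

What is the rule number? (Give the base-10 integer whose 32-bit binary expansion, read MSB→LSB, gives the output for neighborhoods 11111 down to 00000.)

1637930989

  [31] ##### => .  t=0,i=5
  [30] ####. => #  t=0,i=6
  [29] ###.# => #  t=0,i=7
  [28] ###.. => .  t=2,i=4
  [27] ##.## => .  t=0,i=8
  [26] ##.#. => .  t=0,i=11
  [25] ##..# => .  t=2,i=5
  [24] ##... => #  t=1,i=8
  [23] #.### => #  t=1,i=2
  [22] #.##. => .  t=0,i=9
  [21] #.#.# => #  t=2,i=10
  [20] #.#.. => .  t=0,i=12
  [19] #..## => .  t=2,i=6
  [18] #..#. => .  t=3,i=9
  [17] #...# => .  t=0,i=1
  [16] #.... => .  t=1,i=9
  [15] .#### => #  t=0,i=4
  [14] .###. => #  t=1,i=3
  [13] .##.# => .  t=0,i=10
  [12] .##.. => #  t=1,i=7
  [11] .#.## => .  t=1,i=1
  [10] .#.#. => #  t=4,i=7
  [9] .#..# => #  t=3,i=8
  [8] .#... => #  t=0,i=0
  [7] ..### => #  t=0,i=3
  [6] ..##. => #  t=2,i=7
  [5] ..#.# => #  t=1,i=0
  [4] ..#.. => .  t=3,i=7
  [3] ...## => #  t=0,i=2
  [2] ...#. => #  t=1,i=12
  [1] ....# => .  t=1,i=11
  [0] ..... => #  t=1,i=10
  bits 01100001101000001101011111101101 = 1637930989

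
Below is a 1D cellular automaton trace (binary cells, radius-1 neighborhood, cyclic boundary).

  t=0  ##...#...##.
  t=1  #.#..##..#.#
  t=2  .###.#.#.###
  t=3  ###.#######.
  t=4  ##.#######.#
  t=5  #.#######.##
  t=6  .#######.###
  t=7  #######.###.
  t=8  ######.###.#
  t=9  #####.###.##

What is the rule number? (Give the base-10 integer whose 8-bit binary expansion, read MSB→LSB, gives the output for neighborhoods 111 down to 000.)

  ### -> #   bit 7 = 1  t=2,i=2
  ##. -> .   bit 6 = 0  t=0,i=1
  #.# -> #   bit 5 = 1  t=0,i=11
  #.. -> #   bit 4 = 1  t=0,i=2
  .## -> #   bit 3 = 1  t=0,i=0
  .#. -> #   bit 2 = 1  t=0,i=5
  ..# -> .   bit 1 = 0  t=0,i=4
  ... -> .   bit 0 = 0  t=0,i=3
  bits 10111100 = 188

188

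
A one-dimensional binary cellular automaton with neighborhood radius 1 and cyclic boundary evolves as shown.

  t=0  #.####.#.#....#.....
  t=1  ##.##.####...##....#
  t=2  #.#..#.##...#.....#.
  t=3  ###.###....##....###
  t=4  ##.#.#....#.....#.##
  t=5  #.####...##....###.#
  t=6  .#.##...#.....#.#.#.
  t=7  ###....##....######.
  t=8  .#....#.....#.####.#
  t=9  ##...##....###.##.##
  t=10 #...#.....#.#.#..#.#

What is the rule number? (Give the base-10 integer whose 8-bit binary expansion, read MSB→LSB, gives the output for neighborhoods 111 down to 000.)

  nb ###: next=#  (t=0,i=3, bit7=1)
  nb ##.: next=.  (t=0,i=5, bit6=0)
  nb #.#: next=#  (t=0,i=1, bit5=1)
  nb #..: next=.  (t=0,i=10, bit4=0)
  nb .##: next=.  (t=0,i=2, bit3=0)
  nb .#.: next=#  (t=0,i=0, bit2=1)
  nb ..#: next=#  (t=0,i=13, bit1=1)
  nb ...: next=.  (t=0,i=11, bit0=0)
  bits 10100110 = 166

166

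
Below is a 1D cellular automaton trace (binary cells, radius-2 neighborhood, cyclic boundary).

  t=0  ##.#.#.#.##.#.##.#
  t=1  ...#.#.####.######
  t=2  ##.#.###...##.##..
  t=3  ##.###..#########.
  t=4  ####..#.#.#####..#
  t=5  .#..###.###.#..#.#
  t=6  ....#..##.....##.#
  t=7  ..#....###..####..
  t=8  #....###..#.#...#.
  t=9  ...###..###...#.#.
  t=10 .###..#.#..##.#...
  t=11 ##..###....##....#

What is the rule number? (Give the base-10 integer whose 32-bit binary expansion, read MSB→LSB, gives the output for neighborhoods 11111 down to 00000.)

2347120874

  #####|#  b31=1 t=1,i=14
  ####.|.  b30=0 t=1,i=9
  ###.#|.  b29=0 t=0,i=1
  ###..|.  b28=0 t=1,i=17
  ##.##|#  b27=1 t=0,i=16
  ##.#.|.  b26=0 t=0,i=2
  ##..#|#  b25=1 t=2,i=16
  ##...|#  b24=1 t=1,i=0
  #.###|#  b23=1 t=0,i=17
  #.##.|#  b22=1 t=0,i=9
  #.#.#|#  b21=1 t=0,i=3
  #.#..|.  b20=0 t=5,i=1
  #..##|.  b19=0 t=2,i=17
  #..#.|#  b18=1 t=4,i=5
  #...#|#  b17=1 t=1,i=1
  #....|.  b16=0 t=6,i=1
  .####|.  b15=0 t=1,i=8
  .###.|.  b14=0 t=0,i=0
  .##.#|#  b13=1 t=0,i=10
  .##..|#  b12=1 t=2,i=15
  .#.##|#  b11=1 t=0,i=8
  .#.#.|.  b10=0 t=0,i=4
  .#..#|.  b9=0 t=5,i=2
  .#...|.  b8=0 t=6,i=0
  ..###|#  b7=1 t=3,i=8
  ..##.|#  b6=1 t=2,i=0
  ..#.#|#  b5=1 t=1,i=3
  ..#..|.  b4=0 t=6,i=4
  ...##|#  b3=1 t=2,i=10
  ...#.|.  b2=0 t=1,i=2
  ....#|#  b1=1 t=6,i=2
  .....|.  b0=0 t=6,i=11
  bits 10001011111001100011100011101010 = 2347120874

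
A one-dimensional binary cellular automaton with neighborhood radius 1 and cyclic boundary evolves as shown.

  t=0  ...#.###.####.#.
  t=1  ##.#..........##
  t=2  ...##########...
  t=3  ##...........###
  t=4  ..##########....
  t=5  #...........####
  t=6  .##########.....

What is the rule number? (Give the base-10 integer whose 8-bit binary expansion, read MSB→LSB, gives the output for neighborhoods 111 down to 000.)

  ###|.  b7=0 t=0,i=6
  ##.|.  b6=0 t=0,i=7
  #.#|.  b5=0 t=0,i=4
  #..|#  b4=1 t=0,i=15
  .##|.  b3=0 t=0,i=5
  .#.|#  b2=1 t=0,i=3
  ..#|.  b1=0 t=0,i=2
  ...|#  b0=1 t=0,i=0
  bits 00010101 = 21

21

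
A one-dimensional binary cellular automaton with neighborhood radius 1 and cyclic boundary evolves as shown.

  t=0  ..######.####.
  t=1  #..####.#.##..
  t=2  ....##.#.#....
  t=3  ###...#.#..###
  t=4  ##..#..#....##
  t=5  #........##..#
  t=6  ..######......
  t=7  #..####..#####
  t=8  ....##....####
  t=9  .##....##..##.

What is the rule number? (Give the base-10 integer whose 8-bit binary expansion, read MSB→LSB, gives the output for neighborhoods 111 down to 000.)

161

  [7] ### => #  t=0,i=3
  [6] ##. => .  t=0,i=7
  [5] #.# => #  t=0,i=8
  [4] #.. => .  t=0,i=13
  [3] .## => .  t=0,i=2
  [2] .#. => .  t=1,i=0
  [1] ..# => .  t=0,i=1
  [0] ... => #  t=0,i=0
  bits 10100001 = 161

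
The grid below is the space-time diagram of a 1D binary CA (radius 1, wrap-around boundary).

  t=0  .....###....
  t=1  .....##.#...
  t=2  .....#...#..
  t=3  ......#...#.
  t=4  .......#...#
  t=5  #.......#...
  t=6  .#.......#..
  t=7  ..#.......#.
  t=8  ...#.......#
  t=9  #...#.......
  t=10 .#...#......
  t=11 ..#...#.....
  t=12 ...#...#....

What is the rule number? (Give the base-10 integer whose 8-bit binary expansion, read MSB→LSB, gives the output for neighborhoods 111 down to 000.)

152

  [7] ### => #  t=0,i=6
  [6] ##. => .  t=0,i=7
  [5] #.# => .  t=1,i=7
  [4] #.. => #  t=0,i=8
  [3] .## => #  t=0,i=5
  [2] .#. => .  t=1,i=8
  [1] ..# => .  t=0,i=4
  [0] ... => .  t=0,i=0
  bits 10011000 = 152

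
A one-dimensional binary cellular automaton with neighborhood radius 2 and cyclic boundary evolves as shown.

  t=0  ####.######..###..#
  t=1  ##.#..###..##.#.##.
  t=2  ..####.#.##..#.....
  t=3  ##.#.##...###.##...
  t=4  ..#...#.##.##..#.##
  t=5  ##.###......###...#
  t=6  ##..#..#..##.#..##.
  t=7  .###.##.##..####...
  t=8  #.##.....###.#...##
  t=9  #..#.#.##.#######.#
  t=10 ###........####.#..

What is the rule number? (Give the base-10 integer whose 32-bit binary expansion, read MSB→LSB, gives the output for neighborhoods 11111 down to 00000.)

  [31] ##### => #  t=0,i=1
  [30] ####. => .  t=0,i=2
  [29] ###.# => #  t=0,i=3
  [28] ###.. => .  t=0,i=10
  [27] ##.## => .  t=0,i=4
  [26] ##.#. => #  t=1,i=2
  [25] ##..# => #  t=0,i=11
  [24] ##... => .  t=3,i=7
  [23] #.### => .  t=0,i=5
  [22] #.##. => .  t=1,i=0
  [21] #.#.# => .  t=1,i=14
  [20] #.#.. => #  t=1,i=3
  [19] #..## => #  t=0,i=12
  [18] #..#. => #  t=2,i=12
  [17] #...# => #  t=3,i=8
  [16] #.... => #  t=2,i=15
  [15] .#### => #  t=0,i=0
  [14] .###. => #  t=0,i=14
  [13] .##.# => .  t=1,i=1
  [12] .##.. => #  t=2,i=10
  [11] .#.## => .  t=1,i=15
  [10] .#.#. => .  t=9,i=4
  [9] .#..# => #  t=1,i=4
  [8] .#... => #  t=2,i=14
  [7] ..### => .  t=0,i=13
  [6] ..##. => .  t=1,i=11
  [5] ..#.# => .  t=4,i=6
  [4] ..#.. => .  t=2,i=13
  [3] ...## => #  t=2,i=1
  [2] ...#. => #  t=4,i=5
  [1] ....# => #  t=2,i=0
  [0] ..... => .  t=2,i=16
  bits 10100110000111111101001100001110 = 2787103502

2787103502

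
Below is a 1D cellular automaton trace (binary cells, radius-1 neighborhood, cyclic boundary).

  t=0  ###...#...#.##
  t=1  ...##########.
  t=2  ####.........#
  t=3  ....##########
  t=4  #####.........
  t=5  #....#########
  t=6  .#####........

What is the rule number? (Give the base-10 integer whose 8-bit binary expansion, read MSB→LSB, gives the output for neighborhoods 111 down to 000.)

63

  ### -> .   bit 7 = 0  t=0,i=0
  ##. -> .   bit 6 = 0  t=0,i=2
  #.# -> #   bit 5 = 1  t=0,i=11
  #.. -> #   bit 4 = 1  t=0,i=3
  .## -> #   bit 3 = 1  t=0,i=12
  .#. -> #   bit 2 = 1  t=0,i=6
  ..# -> #   bit 1 = 1  t=0,i=5
  ... -> #   bit 0 = 1  t=0,i=4
  bits 00111111 = 63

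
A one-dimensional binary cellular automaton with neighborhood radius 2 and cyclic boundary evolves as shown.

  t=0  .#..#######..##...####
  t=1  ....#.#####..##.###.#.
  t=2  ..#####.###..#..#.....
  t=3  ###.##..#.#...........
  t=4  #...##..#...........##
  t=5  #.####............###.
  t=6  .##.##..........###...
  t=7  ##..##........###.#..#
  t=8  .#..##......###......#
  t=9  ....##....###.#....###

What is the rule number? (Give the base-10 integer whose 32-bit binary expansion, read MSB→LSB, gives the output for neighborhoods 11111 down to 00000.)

3502381294

  nb #####: next=#  (t=0,i=6, bit31=1)
  nb ####.: next=#  (t=0,i=9, bit30=1)
  nb ###.#: next=.  (t=0,i=21, bit29=0)
  nb ###..: next=#  (t=0,i=10, bit28=1)
  nb ##.##: next=.  (t=1,i=15, bit27=0)
  nb ##.#.: next=.  (t=0,i=0, bit26=0)
  nb ##..#: next=.  (t=0,i=11, bit25=0)
  nb ##...: next=.  (t=0,i=15, bit24=0)
  nb #.###: next=#  (t=1,i=6, bit23=1)
  nb #.##.: next=#  (t=3,i=4, bit22=1)
  nb #.#.#: next=.  (t=5,i=0, bit21=0)
  nb #.#..: next=.  (t=0,i=1, bit20=0)
  nb #..##: next=.  (t=0,i=3, bit19=0)
  nb #..#.: next=.  (t=2,i=12, bit18=0)
  nb #...#: next=#  (t=0,i=16, bit17=1)
  nb #....: next=.  (t=1,i=0, bit16=0)
  nb .####: next=.  (t=0,i=5, bit15=0)
  nb .###.: next=.  (t=1,i=17, bit14=0)
  nb .##.#: next=.  (t=1,i=14, bit13=0)
  nb .##..: next=#  (t=0,i=14, bit12=1)
  nb .#.##: next=#  (t=1,i=5, bit11=1)
  nb .#.#.: next=.  (t=3,i=9, bit10=0)
  nb .#..#: next=.  (t=0,i=2, bit9=0)
  nb .#...: next=.  (t=1,i=21, bit8=0)
  nb ..###: next=#  (t=0,i=4, bit7=1)
  nb ..##.: next=#  (t=0,i=13, bit6=1)
  nb ..#.#: next=#  (t=1,i=4, bit5=1)
  nb ..#..: next=.  (t=2,i=13, bit4=0)
  nb ...##: next=#  (t=0,i=17, bit3=1)
  nb ...#.: next=#  (t=1,i=3, bit2=1)
  nb ....#: next=#  (t=1,i=2, bit1=1)
  nb .....: next=.  (t=1,i=1, bit0=0)
  bits 11010000110000100001100011101110 = 3502381294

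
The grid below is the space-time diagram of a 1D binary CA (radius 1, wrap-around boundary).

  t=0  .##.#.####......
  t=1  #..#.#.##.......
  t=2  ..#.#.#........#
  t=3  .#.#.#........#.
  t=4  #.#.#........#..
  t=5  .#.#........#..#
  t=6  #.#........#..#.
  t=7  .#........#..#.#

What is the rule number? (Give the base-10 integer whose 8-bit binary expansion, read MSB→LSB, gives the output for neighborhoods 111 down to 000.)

  nb ###: next=#  (t=0,i=7, bit7=1)
  nb ##.: next=.  (t=0,i=2, bit6=0)
  nb #.#: next=#  (t=0,i=3, bit5=1)
  nb #..: next=.  (t=0,i=10, bit4=0)
  nb .##: next=.  (t=0,i=1, bit3=0)
  nb .#.: next=.  (t=0,i=4, bit2=0)
  nb ..#: next=#  (t=0,i=0, bit1=1)
  nb ...: next=.  (t=0,i=11, bit0=0)
  bits 10100010 = 162

162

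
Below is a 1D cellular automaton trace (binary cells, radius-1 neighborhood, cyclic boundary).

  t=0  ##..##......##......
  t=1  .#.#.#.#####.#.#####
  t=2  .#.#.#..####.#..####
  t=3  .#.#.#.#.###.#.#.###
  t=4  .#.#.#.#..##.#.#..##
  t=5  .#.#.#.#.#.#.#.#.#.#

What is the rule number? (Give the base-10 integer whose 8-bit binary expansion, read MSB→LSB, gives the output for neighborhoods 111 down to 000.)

  ### -> #   bit 7 = 1  t=1,i=8
  ##. -> #   bit 6 = 1  t=0,i=1
  #.# -> .   bit 5 = 0  t=1,i=0
  #.. -> .   bit 4 = 0  t=0,i=2
  .## -> .   bit 3 = 0  t=0,i=0
  .#. -> #   bit 2 = 1  t=1,i=1
  ..# -> #   bit 1 = 1  t=0,i=3
  ... -> #   bit 0 = 1  t=0,i=7
  bits 11000111 = 199

199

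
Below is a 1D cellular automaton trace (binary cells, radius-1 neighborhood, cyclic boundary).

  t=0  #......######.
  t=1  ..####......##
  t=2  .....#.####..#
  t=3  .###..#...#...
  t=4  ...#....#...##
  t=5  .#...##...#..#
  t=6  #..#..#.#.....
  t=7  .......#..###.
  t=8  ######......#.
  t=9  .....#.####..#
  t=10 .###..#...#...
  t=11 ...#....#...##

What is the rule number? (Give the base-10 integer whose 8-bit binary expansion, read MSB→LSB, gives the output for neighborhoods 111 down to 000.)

97

  [7] ### => .  t=0,i=8
  [6] ##. => #  t=0,i=12
  [5] #.# => #  t=0,i=13
  [4] #.. => .  t=0,i=1
  [3] .## => .  t=0,i=7
  [2] .#. => .  t=0,i=0
  [1] ..# => .  t=0,i=6
  [0] ... => #  t=0,i=2
  bits 01100001 = 97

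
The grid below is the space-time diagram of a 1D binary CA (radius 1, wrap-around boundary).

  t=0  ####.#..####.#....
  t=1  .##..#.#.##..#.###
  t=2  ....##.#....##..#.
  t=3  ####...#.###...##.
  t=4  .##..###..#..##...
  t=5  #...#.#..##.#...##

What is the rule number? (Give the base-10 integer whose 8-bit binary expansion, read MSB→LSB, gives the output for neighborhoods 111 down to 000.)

135

  nb ###: next=#  (t=0,i=1, bit7=1)
  nb ##.: next=.  (t=0,i=3, bit6=0)
  nb #.#: next=.  (t=0,i=4, bit5=0)
  nb #..: next=.  (t=0,i=6, bit4=0)
  nb .##: next=.  (t=0,i=0, bit3=0)
  nb .#.: next=#  (t=0,i=5, bit2=1)
  nb ..#: next=#  (t=0,i=7, bit1=1)
  nb ...: next=#  (t=0,i=15, bit0=1)
  bits 10000111 = 135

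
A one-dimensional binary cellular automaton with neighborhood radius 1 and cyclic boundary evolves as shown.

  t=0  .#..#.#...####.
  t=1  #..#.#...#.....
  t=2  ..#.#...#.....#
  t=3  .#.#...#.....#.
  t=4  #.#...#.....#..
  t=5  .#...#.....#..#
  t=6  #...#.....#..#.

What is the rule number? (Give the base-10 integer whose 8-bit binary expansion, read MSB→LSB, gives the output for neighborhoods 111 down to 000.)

  nb ###: next=.  (t=0,i=11, bit7=0)
  nb ##.: next=.  (t=0,i=13, bit6=0)
  nb #.#: next=#  (t=0,i=5, bit5=1)
  nb #..: next=.  (t=0,i=2, bit4=0)
  nb .##: next=.  (t=0,i=10, bit3=0)
  nb .#.: next=.  (t=0,i=1, bit2=0)
  nb ..#: next=#  (t=0,i=0, bit1=1)
  nb ...: next=.  (t=0,i=8, bit0=0)
  bits 00100010 = 34

34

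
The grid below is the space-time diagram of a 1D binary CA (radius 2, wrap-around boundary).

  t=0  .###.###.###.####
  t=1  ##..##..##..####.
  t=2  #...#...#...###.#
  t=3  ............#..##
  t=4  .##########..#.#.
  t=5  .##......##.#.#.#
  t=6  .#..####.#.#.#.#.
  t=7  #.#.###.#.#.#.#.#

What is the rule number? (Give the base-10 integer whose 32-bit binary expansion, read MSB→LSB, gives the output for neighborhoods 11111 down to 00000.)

  [31] ##### => .  t=4,i=3
  [30] ####. => #  t=0,i=15
  [29] ###.# => .  t=0,i=3
  [28] ###.. => #  t=4,i=10
  [27] ##.## => #  t=0,i=0
  [26] ##.#. => #  t=5,i=11
  [25] ##..# => .  t=1,i=2
  [24] ##... => .  t=2,i=1
  [23] #.### => #  t=0,i=1
  [22] #.##. => #  t=1,i=0
  [21] #.#.# => .  t=5,i=12
  [20] #.#.. => .  t=4,i=15
  [19] #..## => .  t=1,i=3
  [18] #..#. => #  t=4,i=12
  [17] #...# => .  t=2,i=2
  [16] #.... => #  t=3,i=1
  [15] .#### => #  t=0,i=14
  [14] .###. => .  t=0,i=2
  [13] .##.# => .  t=5,i=10
  [12] .##.. => .  t=1,i=1
  [11] .#.## => .  t=5,i=0
  [10] .#.#. => #  t=4,i=14
  [9] .#..# => #  t=3,i=13
  [8] .#... => .  t=2,i=5
  [7] ..### => #  t=1,i=12
  [6] ..##. => #  t=1,i=4
  [5] ..#.# => .  t=4,i=13
  [4] ..#.. => .  t=2,i=4
  [3] ...## => .  t=2,i=11
  [2] ...#. => .  t=2,i=3
  [1] ....# => #  t=3,i=10
  [0] ..... => #  t=3,i=2
  bits 01011100110001011000011011000011 = 1556448963

1556448963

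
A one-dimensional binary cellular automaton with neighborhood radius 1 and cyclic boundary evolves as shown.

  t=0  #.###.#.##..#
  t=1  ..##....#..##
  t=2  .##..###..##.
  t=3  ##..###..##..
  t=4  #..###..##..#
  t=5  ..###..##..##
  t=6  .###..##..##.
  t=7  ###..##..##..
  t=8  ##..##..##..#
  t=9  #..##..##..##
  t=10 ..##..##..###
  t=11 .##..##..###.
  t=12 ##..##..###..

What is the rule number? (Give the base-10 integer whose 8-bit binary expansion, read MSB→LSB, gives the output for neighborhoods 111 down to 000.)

139

  ###|#  b7=1 t=0,i=3
  ##.|.  b6=0 t=0,i=0
  #.#|.  b5=0 t=0,i=1
  #..|.  b4=0 t=0,i=10
  .##|#  b3=1 t=0,i=2
  .#.|.  b2=0 t=0,i=6
  ..#|#  b1=1 t=0,i=11
  ...|#  b0=1 t=1,i=5
  bits 10001011 = 139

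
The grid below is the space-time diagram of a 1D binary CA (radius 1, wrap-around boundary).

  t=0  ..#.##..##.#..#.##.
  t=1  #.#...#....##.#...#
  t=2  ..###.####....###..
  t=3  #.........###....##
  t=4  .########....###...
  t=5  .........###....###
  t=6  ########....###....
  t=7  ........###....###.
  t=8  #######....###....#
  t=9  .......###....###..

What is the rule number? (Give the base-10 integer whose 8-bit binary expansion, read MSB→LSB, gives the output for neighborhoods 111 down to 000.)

21

  [7] ### => .  t=2,i=3
  [6] ##. => .  t=0,i=5
  [5] #.# => .  t=0,i=3
  [4] #.. => #  t=0,i=6
  [3] .## => .  t=0,i=4
  [2] .#. => #  t=0,i=2
  [1] ..# => .  t=0,i=1
  [0] ... => #  t=0,i=0
  bits 00010101 = 21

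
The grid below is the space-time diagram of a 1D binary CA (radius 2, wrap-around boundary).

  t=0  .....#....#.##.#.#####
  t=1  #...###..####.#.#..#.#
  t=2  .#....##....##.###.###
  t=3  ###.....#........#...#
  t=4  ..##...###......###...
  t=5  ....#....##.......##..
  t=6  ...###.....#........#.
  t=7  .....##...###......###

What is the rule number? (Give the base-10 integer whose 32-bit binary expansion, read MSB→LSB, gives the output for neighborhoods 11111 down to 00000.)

3075477300

  #####|#  b31=1 t=0,i=19
  ####.|.  b30=0 t=0,i=20
  ###.#|#  b29=1 t=1,i=12
  ###..|#  b28=1 t=0,i=21
  ##.##|.  b27=0 t=2,i=14
  ##.#.|#  b26=1 t=0,i=14
  ##..#|#  b25=1 t=1,i=7
  ##...|#  b24=1 t=0,i=0
  #.###|.  b23=0 t=0,i=17
  #.##.|#  b22=1 t=0,i=12
  #.#.#|.  b21=0 t=0,i=15
  #.#..|#  b20=1 t=1,i=16
  #..##|.  b19=0 t=1,i=8
  #..#.|.  b18=0 t=1,i=18
  #...#|.  b17=0 t=1,i=2
  #....|.  b16=0 t=0,i=1
  .####|.  b15=0 t=0,i=18
  .###.|.  b14=0 t=1,i=5
  .##.#|.  b13=0 t=0,i=13
  .##..|.  b12=0 t=1,i=0
  .#.##|#  b11=1 t=0,i=11
  .#.#.|#  b10=1 t=1,i=15
  .#..#|#  b9=1 t=1,i=17
  .#...|#  b8=1 t=0,i=6
  ..###|.  b7=0 t=1,i=4
  ..##.|.  b6=0 t=2,i=6
  ..#.#|#  b5=1 t=0,i=10
  ..#..|#  b4=1 t=0,i=5
  ...##|.  b3=0 t=1,i=3
  ...#.|#  b2=1 t=0,i=4
  ....#|.  b1=0 t=0,i=3
  .....|.  b0=0 t=0,i=2
  bits 10110111010100000000111100110100 = 3075477300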